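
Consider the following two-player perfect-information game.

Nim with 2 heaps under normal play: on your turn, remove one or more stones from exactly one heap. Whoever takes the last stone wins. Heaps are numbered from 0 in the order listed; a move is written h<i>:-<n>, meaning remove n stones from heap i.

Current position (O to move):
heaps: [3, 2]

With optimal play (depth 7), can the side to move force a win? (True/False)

O winning at [(3,2)]: True

[(3,2)] O move#1: h0:-1:+1/(2,2)*, h0:-2:-1/(1,2), h0:-3:-1/(0,2), h1:-1:-1/(3,1), h1:-2:-1/(3,0)
[(2,2)] X move#2: h0:-1:-1/(1,2)*, h0:-2:-1/(0,2), h1:-1:-1/(2,1), h1:-2:-1/(2,0)
[(1,2)] O move#3: h0:-1:-1/(0,2), h1:-1:+1/(1,1)*, h1:-2:-1/(1,0)
[(1,1)] X move#4: h0:-1:-1/(0,1)*, h1:-1:-1/(1,0)
[(0,1)] O move#5: h1:-1:+1/(0,0)*
[(0,0)] end (terminal -1, X#6); searched (3,2) to 7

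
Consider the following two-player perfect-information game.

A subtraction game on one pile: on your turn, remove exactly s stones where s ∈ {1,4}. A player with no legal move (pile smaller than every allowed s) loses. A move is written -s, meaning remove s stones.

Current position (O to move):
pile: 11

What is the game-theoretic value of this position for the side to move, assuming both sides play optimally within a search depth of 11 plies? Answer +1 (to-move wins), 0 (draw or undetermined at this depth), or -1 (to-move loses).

value(11, O) = +1

[11] O move#1: -1:+1/10*, -4:+1/7
[10] X move#2: -1:-1/9*, -4:-1/6
[9] O move#3: -1:-1/8, -4:+1/5*
[5] X move#4: -1:-1/4*, -4:-1/1
[4] O move#5: -1:-1/3, -4:+1/0*
[0] end (terminal -1, X#6); searched 11 to 11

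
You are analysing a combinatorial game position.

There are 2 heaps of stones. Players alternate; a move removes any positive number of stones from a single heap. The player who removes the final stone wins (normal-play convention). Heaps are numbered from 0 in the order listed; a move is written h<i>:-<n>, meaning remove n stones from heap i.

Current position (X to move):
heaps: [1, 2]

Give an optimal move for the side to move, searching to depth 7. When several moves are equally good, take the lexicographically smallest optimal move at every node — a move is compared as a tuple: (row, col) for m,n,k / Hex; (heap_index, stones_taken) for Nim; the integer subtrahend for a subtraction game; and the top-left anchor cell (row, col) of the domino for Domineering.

[(1,2)] X move#1: h0:-1:-1/(0,2), h1:-1:+1/(1,1)*, h1:-2:-1/(1,0)
[(1,1)] O move#2: h0:-1:-1/(0,1)*, h1:-1:-1/(1,0)
[(0,1)] X move#3: h1:-1:+1/(0,0)*
[(0,0)] end (terminal -1, O#4); searched (1,2) to 7

X's best at [(1,2)]: h1:-1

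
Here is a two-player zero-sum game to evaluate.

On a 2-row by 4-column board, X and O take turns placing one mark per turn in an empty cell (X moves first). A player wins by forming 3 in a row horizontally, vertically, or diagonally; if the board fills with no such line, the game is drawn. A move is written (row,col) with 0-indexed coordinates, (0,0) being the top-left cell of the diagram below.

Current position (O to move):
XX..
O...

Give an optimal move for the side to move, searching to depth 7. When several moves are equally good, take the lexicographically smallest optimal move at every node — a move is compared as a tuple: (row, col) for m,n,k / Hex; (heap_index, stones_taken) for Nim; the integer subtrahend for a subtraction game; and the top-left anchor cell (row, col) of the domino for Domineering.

[XX../O...] O move#1: (0,2):+0/XXO./O...*, (0,3):-1/XX.O/O..., (1,1):-1/XX../OO.., (1,2):-1/XX../O.O., (1,3):-1/XX../O..O
[XXO./O...] X move#2: (0,3):+0/XXOX/O...*, (1,1):+0/XXO./OX.., (1,2):+0/XXO./O.X., (1,3):+0/XXO./O..X
[XXOX/O...] O move#3: (1,1):+0/XXOX/OO..*, (1,2):+0/XXOX/O.O., (1,3):+0/XXOX/O..O
[XXOX/OO..] X move#4: (1,2):+0/XXOX/OOX.*, (1,3):-1/XXOX/OO.X
[XXOX/OOX.] O move#5: (1,3):+0/XXOX/OOXO*
[XXOX/OOXO] end (terminal +0, X#6); searched XX../O... to 7

O's best at [XX../O...]: (0,2)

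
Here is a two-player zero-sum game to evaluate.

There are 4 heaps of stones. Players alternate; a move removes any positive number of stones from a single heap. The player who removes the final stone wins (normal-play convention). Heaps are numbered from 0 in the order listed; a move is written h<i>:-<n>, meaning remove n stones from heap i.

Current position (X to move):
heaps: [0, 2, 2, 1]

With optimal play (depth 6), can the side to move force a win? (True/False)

[(0,2,2,1)] X move#1: h1:-1:-1/(0,1,2,1), h1:-2:-1/(0,0,2,1), h2:-1:-1/(0,2,1,1), h2:-2:-1/(0,2,0,1), h3:-1:+1/(0,2,2,0)*
[(0,2,2,0)] O move#2: h1:-1:-1/(0,1,2,0)*, h1:-2:-1/(0,0,2,0), h2:-1:-1/(0,2,1,0), h2:-2:-1/(0,2,0,0)
[(0,1,2,0)] X move#3: h1:-1:-1/(0,0,2,0), h2:-1:+1/(0,1,1,0)*, h2:-2:-1/(0,1,0,0)
[(0,1,1,0)] O move#4: h1:-1:-1/(0,0,1,0)*, h2:-1:-1/(0,1,0,0)
[(0,0,1,0)] X move#5: h2:-1:+1/(0,0,0,0)*
[(0,0,0,0)] end (terminal -1, O#6); searched (0,2,2,1) to 6

X winning at [(0,2,2,1)]: True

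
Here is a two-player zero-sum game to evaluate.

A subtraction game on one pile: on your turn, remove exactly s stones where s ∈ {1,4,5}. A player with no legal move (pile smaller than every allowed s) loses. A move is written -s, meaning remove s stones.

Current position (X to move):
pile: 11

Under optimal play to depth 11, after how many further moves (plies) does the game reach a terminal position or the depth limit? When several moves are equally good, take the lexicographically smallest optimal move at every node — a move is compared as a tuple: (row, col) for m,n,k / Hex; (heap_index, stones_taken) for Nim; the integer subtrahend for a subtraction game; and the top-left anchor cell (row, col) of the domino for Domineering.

p1 X@[11]: -1[10]+1* -4[7]-1 -5[6]-1
p2 O@[10]: -1[9]-1* -4[6]-1 -5[5]-1
p3 X@[9]: -1[8]+1* -4[5]-1 -5[4]-1
p4 O@[8]: -1[7]-1* -4[4]-1 -5[3]-1
p5 X@[7]: -1[6]-1 -4[3]-1 -5[2]+1*
p6 O@[2]: -1[1]-1*
p7 X@[1]: -1[0]+1*
p8 O@[0] terminal -1; root [11] d11

PV length from [11]: 7 plies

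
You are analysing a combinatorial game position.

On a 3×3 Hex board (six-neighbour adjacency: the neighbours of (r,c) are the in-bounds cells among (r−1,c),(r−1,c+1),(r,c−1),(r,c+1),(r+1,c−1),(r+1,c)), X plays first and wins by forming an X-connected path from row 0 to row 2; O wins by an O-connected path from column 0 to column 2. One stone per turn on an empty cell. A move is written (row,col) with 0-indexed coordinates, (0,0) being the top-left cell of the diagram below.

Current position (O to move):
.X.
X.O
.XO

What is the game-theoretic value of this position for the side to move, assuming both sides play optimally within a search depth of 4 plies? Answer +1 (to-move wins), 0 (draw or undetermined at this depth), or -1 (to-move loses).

value(.X./X.O/.XO, O) = -1

ply 1, O at .X./X.O/.XO | (0,0)=-1→OX./X.O/.XO*; (0,2)=-1→.XO/X.O/.XO; (1,1)=-1→.X./XOO/.XO; (2,0)=-1→.X./X.O/OXO
ply 2, X at OX./X.O/.XO | (0,2)=+1→OXX/X.O/.XO*; (1,1)=+1→OX./XXO/.XO; (2,0)=+1→OX./X.O/XXO
ply 3, O at OXX/X.O/.XO | (1,1)=-1→OXX/XOO/.XO*; (2,0)=-1→OXX/X.O/OXO
ply 4, X at OXX/XOO/.XO | (2,0)=+1→OXX/XOO/XXO*
ply 5: OXX/XOO/XXO is terminal -1 (O); from .X./X.O/.XO depth 4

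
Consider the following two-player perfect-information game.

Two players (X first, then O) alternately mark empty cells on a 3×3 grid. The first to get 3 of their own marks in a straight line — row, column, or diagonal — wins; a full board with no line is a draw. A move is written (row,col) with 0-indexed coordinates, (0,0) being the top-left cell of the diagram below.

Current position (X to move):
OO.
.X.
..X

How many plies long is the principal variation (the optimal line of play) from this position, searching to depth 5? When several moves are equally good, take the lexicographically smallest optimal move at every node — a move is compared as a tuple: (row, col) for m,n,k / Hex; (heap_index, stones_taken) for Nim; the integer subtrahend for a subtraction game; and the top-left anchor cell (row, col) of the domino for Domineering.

p1 X@[OO./.X./..X]: (0,2)[OOX/.X./..X]+1* (1,0)[OO./XX./..X]-1 (1,2)[OO./.XX/..X]-1 (2,0)[OO./.X./X.X]-1 (2,1)[OO./.X./.XX]-1
p2 O@[OOX/.X./..X]: (1,0)[OOX/OX./..X]-1* (1,2)[OOX/.XO/..X]-1 (2,0)[OOX/.X./O.X]-1 (2,1)[OOX/.X./.OX]-1
p3 X@[OOX/OX./..X]: (1,2)[OOX/OXX/..X]+1* (2,0)[OOX/OX./X.X]+1 (2,1)[OOX/OX./.XX]-1
p4 O@[OOX/OXX/..X] terminal -1; root [OO./.X./..X] d5

PV length from [OO./.X./..X]: 3 plies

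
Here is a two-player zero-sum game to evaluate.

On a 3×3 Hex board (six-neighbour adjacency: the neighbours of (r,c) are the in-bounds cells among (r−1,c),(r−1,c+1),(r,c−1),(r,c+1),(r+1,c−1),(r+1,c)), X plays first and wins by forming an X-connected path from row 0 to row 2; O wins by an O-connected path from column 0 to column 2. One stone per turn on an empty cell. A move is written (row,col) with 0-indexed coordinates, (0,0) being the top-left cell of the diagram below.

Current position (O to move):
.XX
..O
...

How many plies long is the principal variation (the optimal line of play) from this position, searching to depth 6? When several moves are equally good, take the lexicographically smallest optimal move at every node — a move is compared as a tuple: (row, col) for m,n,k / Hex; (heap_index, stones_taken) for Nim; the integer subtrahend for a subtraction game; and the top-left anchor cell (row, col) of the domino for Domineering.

p1 O@[.XX/..O/...]: (0,0)[OXX/..O/...]-1 (1,0)[.XX/O.O/...]-1 (1,1)[.XX/.OO/...]+1* (2,0)[.XX/..O/O..]+1 (2,1)[.XX/..O/.O.]-1 (2,2)[.XX/..O/..O]-1
p2 X@[.XX/.OO/...]: (0,0)[XXX/.OO/...]-1* (1,0)[.XX/XOO/...]-1 (2,0)[.XX/.OO/X..]-1 (2,1)[.XX/.OO/.X.]-1 (2,2)[.XX/.OO/..X]-1
p3 O@[XXX/.OO/...]: (1,0)[XXX/OOO/...]+1* (2,0)[XXX/.OO/O..]+1 (2,1)[XXX/.OO/.O.]+1 (2,2)[XXX/.OO/..O]+1
p4 X@[XXX/OOO/...] terminal -1; root [.XX/..O/...] d6

PV length from [.XX/..O/...]: 3 plies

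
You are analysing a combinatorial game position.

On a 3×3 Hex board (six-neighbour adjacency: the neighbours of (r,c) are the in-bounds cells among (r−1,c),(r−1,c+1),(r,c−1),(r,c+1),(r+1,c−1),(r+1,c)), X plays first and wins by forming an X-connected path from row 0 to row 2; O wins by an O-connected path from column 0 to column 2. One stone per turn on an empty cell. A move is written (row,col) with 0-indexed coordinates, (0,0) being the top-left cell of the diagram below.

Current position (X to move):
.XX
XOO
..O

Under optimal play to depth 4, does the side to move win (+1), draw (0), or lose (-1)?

value(.XX/XOO/..O, X) = +1

[.XX/XOO/..O] X move#1: (0,0):-1/XXX/XOO/..O, (2,0):+1/.XX/XOO/X.O*, (2,1):-1/.XX/XOO/.XO
[.XX/XOO/X.O] end (terminal -1, O#2); searched .XX/XOO/..O to 4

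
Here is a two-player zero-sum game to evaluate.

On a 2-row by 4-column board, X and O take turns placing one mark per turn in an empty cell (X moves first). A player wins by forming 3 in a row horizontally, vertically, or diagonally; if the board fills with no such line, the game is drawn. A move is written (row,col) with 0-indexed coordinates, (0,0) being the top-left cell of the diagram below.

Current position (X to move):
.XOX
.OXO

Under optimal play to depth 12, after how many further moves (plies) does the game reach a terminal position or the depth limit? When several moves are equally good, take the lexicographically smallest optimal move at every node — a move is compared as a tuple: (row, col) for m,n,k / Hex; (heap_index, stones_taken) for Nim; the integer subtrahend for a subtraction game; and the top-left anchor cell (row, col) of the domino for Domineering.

[.XOX/.OXO] X move#1: (0,0):+0/XXOX/.OXO*, (1,0):+0/.XOX/XOXO
[XXOX/.OXO] O move#2: (1,0):+0/XXOX/OOXO*
[XXOX/OOXO] end (terminal +0, X#3); searched .XOX/.OXO to 12

PV length from [.XOX/.OXO]: 2 plies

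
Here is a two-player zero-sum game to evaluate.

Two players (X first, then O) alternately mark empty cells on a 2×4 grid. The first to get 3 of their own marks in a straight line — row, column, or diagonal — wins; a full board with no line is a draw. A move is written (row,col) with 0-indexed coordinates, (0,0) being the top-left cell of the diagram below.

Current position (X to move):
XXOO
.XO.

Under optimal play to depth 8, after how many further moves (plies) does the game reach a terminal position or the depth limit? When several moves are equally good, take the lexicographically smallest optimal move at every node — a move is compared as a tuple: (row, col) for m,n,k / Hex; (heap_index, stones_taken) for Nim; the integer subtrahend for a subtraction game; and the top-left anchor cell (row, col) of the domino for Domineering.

PV length from [XXOO/.XO.]: 2 plies

[XXOO/.XO.] X move#1: (1,0):+0/XXOO/XXO.*, (1,3):+0/XXOO/.XOX
[XXOO/XXO.] O move#2: (1,3):+0/XXOO/XXOO*
[XXOO/XXOO] end (terminal +0, X#3); searched XXOO/.XO. to 8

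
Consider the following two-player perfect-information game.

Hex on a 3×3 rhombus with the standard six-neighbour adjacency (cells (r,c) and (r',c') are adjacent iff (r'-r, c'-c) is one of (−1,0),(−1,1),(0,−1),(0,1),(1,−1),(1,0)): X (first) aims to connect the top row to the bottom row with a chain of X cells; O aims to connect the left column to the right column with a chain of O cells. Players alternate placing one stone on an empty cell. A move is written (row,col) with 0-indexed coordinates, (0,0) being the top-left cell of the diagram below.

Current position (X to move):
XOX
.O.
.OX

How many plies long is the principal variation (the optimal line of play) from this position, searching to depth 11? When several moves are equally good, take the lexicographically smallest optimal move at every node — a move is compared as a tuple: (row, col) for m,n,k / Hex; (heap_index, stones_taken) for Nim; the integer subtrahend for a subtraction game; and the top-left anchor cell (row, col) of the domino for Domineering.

p1 X@[XOX/.O./.OX]: (1,0)[XOX/XO./.OX]+1* (1,2)[XOX/.OX/.OX]+1 (2,0)[XOX/.O./XOX]+1
p2 O@[XOX/XO./.OX]: (1,2)[XOX/XOO/.OX]-1* (2,0)[XOX/XO./OOX]-1
p3 X@[XOX/XOO/.OX]: (2,0)[XOX/XOO/XOX]+1*
p4 O@[XOX/XOO/XOX] terminal -1; root [XOX/.O./.OX] d11

PV length from [XOX/.O./.OX]: 3 plies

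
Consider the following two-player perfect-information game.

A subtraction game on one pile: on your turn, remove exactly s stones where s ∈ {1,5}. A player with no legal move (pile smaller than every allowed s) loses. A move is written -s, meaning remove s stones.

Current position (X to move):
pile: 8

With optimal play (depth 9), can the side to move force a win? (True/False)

X winning at [8]: False

ply 1, X at 8 | -1=-1→7*; -5=-1→3
ply 2, O at 7 | -1=+1→6*; -5=+1→2
ply 3, X at 6 | -1=-1→5*; -5=-1→1
ply 4, O at 5 | -1=+1→4*; -5=+1→0
ply 5, X at 4 | -1=-1→3*
ply 6, O at 3 | -1=+1→2*
ply 7, X at 2 | -1=-1→1*
ply 8, O at 1 | -1=+1→0*
ply 9: 0 is terminal -1 (X); from 8 depth 9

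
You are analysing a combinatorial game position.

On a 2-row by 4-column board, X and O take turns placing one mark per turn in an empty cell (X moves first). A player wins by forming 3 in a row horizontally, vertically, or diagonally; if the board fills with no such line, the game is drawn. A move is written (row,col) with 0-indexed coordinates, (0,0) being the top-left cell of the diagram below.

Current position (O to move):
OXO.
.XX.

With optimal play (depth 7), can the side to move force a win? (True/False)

O winning at [OXO./.XX.]: False

[OXO./.XX.] O move#1: (0,3):-1/OXOO/.XX.*, (1,0):-1/OXO./OXX., (1,3):-1/OXO./.XXO
[OXOO/.XX.] X move#2: (1,0):+1/OXOO/XXX.*, (1,3):+1/OXOO/.XXX
[OXOO/XXX.] end (terminal -1, O#3); searched OXO./.XX. to 7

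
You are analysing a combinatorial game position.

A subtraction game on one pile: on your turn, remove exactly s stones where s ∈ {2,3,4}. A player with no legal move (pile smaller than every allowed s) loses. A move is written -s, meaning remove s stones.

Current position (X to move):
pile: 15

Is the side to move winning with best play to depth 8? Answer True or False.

p1 X@[15]: -2[13]+1* -3[12]+1 -4[11]-1
p2 O@[13]: -2[11]-1* -3[10]-1 -4[9]-1
p3 X@[11]: -2[9]-1 -3[8]-1 -4[7]+1*
p4 O@[7]: -2[5]-1* -3[4]-1 -4[3]-1
p5 X@[5]: -2[3]-1 -3[2]-1 -4[1]+1*
p6 O@[1] terminal -1; root [15] d8

X winning at [15]: True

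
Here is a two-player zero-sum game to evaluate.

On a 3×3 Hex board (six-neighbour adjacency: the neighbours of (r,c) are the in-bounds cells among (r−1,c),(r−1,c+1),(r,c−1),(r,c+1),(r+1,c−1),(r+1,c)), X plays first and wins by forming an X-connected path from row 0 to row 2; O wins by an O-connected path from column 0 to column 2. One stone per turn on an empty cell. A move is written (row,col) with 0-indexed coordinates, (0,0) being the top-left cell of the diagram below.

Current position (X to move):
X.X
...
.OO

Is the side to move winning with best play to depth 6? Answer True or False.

X winning at [X.X/.../.OO]: True

ply 1, X at X.X/.../.OO | (0,1)=-1→XXX/.../.OO; (1,0)=-1→X.X/X../.OO; (1,1)=-1→X.X/.X./.OO; (1,2)=-1→X.X/..X/.OO; (2,0)=+1→X.X/.../XOO*
ply 2, O at X.X/.../XOO | (0,1)=-1→XOX/.../XOO*; (1,0)=-1→X.X/O../XOO; (1,1)=-1→X.X/.O./XOO; (1,2)=-1→X.X/..O/XOO
ply 3, X at XOX/.../XOO | (1,0)=+1→XOX/X../XOO*; (1,1)=+1→XOX/.X./XOO; (1,2)=+1→XOX/..X/XOO
ply 4: XOX/X../XOO is terminal -1 (O); from X.X/.../.OO depth 6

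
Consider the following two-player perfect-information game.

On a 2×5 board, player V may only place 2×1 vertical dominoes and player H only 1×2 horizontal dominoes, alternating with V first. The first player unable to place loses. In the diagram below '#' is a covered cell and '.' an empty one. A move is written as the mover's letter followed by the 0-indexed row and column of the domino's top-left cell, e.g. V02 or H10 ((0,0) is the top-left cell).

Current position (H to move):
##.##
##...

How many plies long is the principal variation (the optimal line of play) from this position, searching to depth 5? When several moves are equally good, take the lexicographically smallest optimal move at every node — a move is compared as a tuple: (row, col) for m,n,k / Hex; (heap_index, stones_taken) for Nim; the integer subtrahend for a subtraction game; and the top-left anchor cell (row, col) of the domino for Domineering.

PV length from [##.##/##...]: 1 ply

ply 1, H at ##.##/##... | H12=+1→##.##/####.*; H13=-1→##.##/##.##
ply 2: ##.##/####. is terminal -1 (V); from ##.##/##... depth 5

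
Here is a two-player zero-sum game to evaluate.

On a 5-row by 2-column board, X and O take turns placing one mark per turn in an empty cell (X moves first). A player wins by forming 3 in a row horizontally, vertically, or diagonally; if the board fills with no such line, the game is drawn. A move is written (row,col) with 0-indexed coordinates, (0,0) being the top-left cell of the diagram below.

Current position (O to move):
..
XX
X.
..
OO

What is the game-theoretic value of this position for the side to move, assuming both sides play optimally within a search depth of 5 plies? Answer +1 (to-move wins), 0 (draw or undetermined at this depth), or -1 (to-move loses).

p1 O@[../XX/X./../OO]: (0,0)[O./XX/X./../OO]-1* (0,1)[.O/XX/X./../OO]-1 (2,1)[../XX/XO/../OO]-1 (3,0)[../XX/X./O./OO]-1 (3,1)[../XX/X./.O/OO]-1
p2 X@[O./XX/X./../OO]: (0,1)[OX/XX/X./../OO]+1* (2,1)[O./XX/XX/../OO]+1 (3,0)[O./XX/X./X./OO]+1 (3,1)[O./XX/X./.X/OO]+1
p3 O@[OX/XX/X./../OO]: (2,1)[OX/XX/XO/../OO]-1* (3,0)[OX/XX/X./O./OO]-1 (3,1)[OX/XX/X./.O/OO]-1
p4 X@[OX/XX/XO/../OO]: (3,0)[OX/XX/XO/X./OO]+1* (3,1)[OX/XX/XO/.X/OO]+0
p5 O@[OX/XX/XO/X./OO] terminal -1; root [../XX/X./../OO] d5

value(../XX/X./../OO, O) = -1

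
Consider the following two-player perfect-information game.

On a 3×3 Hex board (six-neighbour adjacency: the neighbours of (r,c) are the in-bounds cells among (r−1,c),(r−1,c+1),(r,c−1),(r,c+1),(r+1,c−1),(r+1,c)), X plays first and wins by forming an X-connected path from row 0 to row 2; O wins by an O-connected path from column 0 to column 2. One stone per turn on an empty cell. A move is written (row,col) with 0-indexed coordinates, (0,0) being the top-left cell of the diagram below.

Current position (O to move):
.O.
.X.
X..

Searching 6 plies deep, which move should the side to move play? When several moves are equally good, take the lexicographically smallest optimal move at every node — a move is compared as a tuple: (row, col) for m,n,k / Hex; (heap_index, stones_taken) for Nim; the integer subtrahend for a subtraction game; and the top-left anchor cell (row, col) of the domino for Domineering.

p1 O@[.O./.X./X..]: (0,0)[OO./.X./X..]-1 (0,2)[.OO/.X./X..]+1* (1,0)[.O./OX./X..]-1 (1,2)[.O./.XO/X..]-1 (2,1)[.O./.X./XO.]-1 (2,2)[.O./.X./X.O]-1
p2 X@[.OO/.X./X..]: (0,0)[XOO/.X./X..]-1* (1,0)[.OO/XX./X..]-1 (1,2)[.OO/.XX/X..]-1 (2,1)[.OO/.X./XX.]-1 (2,2)[.OO/.X./X.X]-1
p3 O@[XOO/.X./X..]: (1,0)[XOO/OX./X..]+1* (1,2)[XOO/.XO/X..]-1 (2,1)[XOO/.X./XO.]-1 (2,2)[XOO/.X./X.O]-1
p4 X@[XOO/OX./X..] terminal -1; root [.O./.X./X..] d6

O's best at [.O./.X./X..]: (0,2)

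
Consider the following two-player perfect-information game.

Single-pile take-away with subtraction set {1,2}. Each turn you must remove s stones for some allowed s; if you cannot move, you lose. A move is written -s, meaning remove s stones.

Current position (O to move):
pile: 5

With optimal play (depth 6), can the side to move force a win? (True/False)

O winning at [5]: True

[5] O move#1: -1:-1/4, -2:+1/3*
[3] X move#2: -1:-1/2*, -2:-1/1
[2] O move#3: -1:-1/1, -2:+1/0*
[0] end (terminal -1, X#4); searched 5 to 6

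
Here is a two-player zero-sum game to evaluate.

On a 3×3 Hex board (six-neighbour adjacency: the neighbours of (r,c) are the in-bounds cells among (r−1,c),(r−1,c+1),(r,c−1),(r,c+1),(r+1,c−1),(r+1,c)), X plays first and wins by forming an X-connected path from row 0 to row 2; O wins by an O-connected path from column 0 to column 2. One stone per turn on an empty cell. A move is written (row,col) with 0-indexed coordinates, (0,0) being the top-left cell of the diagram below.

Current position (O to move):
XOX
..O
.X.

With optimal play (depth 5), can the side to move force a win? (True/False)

p1 O@[XOX/..O/.X.]: (1,0)[XOX/O.O/.X.]-1 (1,1)[XOX/.OO/.X.]+1* (2,0)[XOX/..O/OX.]-1 (2,2)[XOX/..O/.XO]-1
p2 X@[XOX/.OO/.X.]: (1,0)[XOX/XOO/.X.]-1* (2,0)[XOX/.OO/XX.]-1 (2,2)[XOX/.OO/.XX]-1
p3 O@[XOX/XOO/.X.]: (2,0)[XOX/XOO/OX.]+1* (2,2)[XOX/XOO/.XO]-1
p4 X@[XOX/XOO/OX.] terminal -1; root [XOX/..O/.X.] d5

O winning at [XOX/..O/.X.]: True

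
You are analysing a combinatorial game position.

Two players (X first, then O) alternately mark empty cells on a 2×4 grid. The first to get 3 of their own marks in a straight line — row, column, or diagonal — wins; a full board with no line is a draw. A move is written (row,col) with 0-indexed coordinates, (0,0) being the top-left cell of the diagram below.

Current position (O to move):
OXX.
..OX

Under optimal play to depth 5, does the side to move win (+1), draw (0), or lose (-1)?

[OXX./..OX] O move#1: (0,3):+0/OXXO/..OX*, (1,0):-1/OXX./O.OX, (1,1):-1/OXX./.OOX
[OXXO/..OX] X move#2: (1,0):+0/OXXO/X.OX*, (1,1):+0/OXXO/.XOX
[OXXO/X.OX] O move#3: (1,1):+0/OXXO/XOOX*
[OXXO/XOOX] end (terminal +0, X#4); searched OXX./..OX to 5

value(OXX./..OX, O) = 0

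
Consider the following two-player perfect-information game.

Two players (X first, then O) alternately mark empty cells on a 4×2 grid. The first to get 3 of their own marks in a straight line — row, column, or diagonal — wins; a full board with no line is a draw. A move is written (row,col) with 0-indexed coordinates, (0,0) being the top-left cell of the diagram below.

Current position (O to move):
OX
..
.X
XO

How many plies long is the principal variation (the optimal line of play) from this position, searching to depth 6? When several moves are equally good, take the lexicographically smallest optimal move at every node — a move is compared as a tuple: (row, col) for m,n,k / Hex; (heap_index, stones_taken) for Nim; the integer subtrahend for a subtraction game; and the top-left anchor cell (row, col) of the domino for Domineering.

PV length from [OX/../.X/XO]: 3 plies

p1 O@[OX/../.X/XO]: (1,0)[OX/O./.X/XO]-1 (1,1)[OX/.O/.X/XO]+0* (2,0)[OX/../OX/XO]-1
p2 X@[OX/.O/.X/XO]: (1,0)[OX/XO/.X/XO]+0* (2,0)[OX/.O/XX/XO]+0
p3 O@[OX/XO/.X/XO]: (2,0)[OX/XO/OX/XO]+0*
p4 X@[OX/XO/OX/XO] terminal +0; root [OX/../.X/XO] d6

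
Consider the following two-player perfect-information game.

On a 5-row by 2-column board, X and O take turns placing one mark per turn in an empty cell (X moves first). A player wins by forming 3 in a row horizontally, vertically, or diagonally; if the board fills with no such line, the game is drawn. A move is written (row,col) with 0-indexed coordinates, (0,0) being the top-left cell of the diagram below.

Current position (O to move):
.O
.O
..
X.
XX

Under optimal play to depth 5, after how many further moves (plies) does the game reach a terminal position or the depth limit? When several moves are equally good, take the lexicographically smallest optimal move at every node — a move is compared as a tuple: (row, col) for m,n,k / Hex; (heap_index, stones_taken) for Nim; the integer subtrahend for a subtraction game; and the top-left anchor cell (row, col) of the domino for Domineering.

[.O/.O/../X./XX] O move#1: (0,0):-1/OO/.O/../X./XX, (1,0):-1/.O/OO/../X./XX, (2,0):+0/.O/.O/O./X./XX, (2,1):+1/.O/.O/.O/X./XX*, (3,1):-1/.O/.O/../XO/XX
[.O/.O/.O/X./XX] end (terminal -1, X#2); searched .O/.O/../X./XX to 5

PV length from [.O/.O/../X./XX]: 1 ply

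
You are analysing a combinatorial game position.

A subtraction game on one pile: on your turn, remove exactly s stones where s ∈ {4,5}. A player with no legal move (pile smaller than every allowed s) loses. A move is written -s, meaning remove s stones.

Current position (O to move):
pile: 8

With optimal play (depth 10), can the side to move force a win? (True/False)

O winning at [8]: True

p1 O@[8]: -4[4]-1 -5[3]+1*
p2 X@[3] terminal -1; root [8] d10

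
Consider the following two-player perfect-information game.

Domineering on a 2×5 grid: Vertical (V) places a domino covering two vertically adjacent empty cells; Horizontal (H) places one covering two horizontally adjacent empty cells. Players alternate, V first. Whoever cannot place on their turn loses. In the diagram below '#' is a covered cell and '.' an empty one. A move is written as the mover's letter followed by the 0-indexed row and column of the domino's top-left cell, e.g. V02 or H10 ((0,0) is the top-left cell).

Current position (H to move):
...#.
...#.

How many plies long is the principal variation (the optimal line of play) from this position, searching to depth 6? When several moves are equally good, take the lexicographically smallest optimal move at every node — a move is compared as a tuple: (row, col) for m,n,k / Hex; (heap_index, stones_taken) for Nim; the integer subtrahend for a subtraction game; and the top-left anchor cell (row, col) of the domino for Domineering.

p1 H@[...#./...#.]: H00[##.#./...#.]-1* H01[.###./...#.]-1 H10[...#./##.#.]-1 H11[...#./.###.]-1
p2 V@[##.#./...#.]: V02[####./..##.]+1* V04[##.##/...##]-1
p3 H@[####./..##.]: H10[####./####.]-1*
p4 V@[####./####.]: V04[#####/#####]+1*
p5 H@[#####/#####] terminal -1; root [...#./...#.] d6

PV length from [...#./...#.]: 4 plies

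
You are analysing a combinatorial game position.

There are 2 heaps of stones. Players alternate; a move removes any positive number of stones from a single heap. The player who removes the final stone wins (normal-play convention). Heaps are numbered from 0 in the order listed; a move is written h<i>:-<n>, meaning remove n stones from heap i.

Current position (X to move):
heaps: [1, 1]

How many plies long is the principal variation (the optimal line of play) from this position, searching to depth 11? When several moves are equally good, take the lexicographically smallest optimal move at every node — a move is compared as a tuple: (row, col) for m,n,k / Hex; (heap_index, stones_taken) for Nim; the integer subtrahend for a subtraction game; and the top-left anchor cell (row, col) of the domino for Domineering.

[(1,1)] X move#1: h0:-1:-1/(0,1)*, h1:-1:-1/(1,0)
[(0,1)] O move#2: h1:-1:+1/(0,0)*
[(0,0)] end (terminal -1, X#3); searched (1,1) to 11

PV length from [(1,1)]: 2 plies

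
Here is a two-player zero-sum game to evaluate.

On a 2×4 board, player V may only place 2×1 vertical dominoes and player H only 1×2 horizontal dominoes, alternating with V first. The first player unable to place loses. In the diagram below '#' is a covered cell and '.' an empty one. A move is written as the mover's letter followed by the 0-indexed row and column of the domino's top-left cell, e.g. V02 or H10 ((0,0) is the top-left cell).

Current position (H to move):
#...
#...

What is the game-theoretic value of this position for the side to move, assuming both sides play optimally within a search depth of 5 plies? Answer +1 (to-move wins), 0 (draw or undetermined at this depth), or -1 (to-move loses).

[#.../#...] H move#1: H01:+1/###./#...*, H02:+1/#.##/#..., H11:+1/#.../###., H12:+1/#.../#.##
[###./#...] V move#2: V03:-1/####/#..#*
[####/#..#] H move#3: H11:+1/####/####*
[####/####] end (terminal -1, V#4); searched #.../#... to 5

value(#.../#..., H) = +1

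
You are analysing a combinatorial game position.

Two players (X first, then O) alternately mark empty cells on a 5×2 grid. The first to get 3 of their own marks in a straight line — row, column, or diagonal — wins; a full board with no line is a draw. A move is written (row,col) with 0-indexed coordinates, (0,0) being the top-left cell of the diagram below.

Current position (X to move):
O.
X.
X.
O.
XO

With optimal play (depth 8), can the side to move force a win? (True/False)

X winning at [O./X./X./O./XO]: False

p1 X@[O./X./X./O./XO]: (0,1)[OX/X./X./O./XO]+0* (1,1)[O./XX/X./O./XO]+0 (2,1)[O./X./XX/O./XO]+0 (3,1)[O./X./X./OX/XO]+0
p2 O@[OX/X./X./O./XO]: (1,1)[OX/XO/X./O./XO]+0* (2,1)[OX/X./XO/O./XO]+0 (3,1)[OX/X./X./OO/XO]+0
p3 X@[OX/XO/X./O./XO]: (2,1)[OX/XO/XX/O./XO]+0* (3,1)[OX/XO/X./OX/XO]+0
p4 O@[OX/XO/XX/O./XO]: (3,1)[OX/XO/XX/OO/XO]+0*
p5 X@[OX/XO/XX/OO/XO] terminal +0; root [O./X./X./O./XO] d8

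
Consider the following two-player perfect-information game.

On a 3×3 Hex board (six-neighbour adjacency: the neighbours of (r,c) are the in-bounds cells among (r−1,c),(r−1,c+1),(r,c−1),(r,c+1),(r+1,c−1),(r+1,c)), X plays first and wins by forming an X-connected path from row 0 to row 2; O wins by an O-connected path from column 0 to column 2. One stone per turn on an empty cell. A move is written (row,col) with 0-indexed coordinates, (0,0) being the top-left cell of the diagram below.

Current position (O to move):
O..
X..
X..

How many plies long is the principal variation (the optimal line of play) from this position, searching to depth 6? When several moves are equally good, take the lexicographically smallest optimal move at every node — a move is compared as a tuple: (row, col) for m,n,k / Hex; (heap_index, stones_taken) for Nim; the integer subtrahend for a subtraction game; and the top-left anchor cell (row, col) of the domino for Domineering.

[O../X../X..] O move#1: (0,1):-1/OO./X../X..*, (0,2):-1/O.O/X../X.., (1,1):-1/O../XO./X.., (1,2):-1/O../X.O/X.., (2,1):-1/O../X../XO., (2,2):-1/O../X../X.O
[OO./X../X..] X move#2: (0,2):+1/OOX/X../X..*, (1,1):-1/OO./XX./X.., (1,2):-1/OO./X.X/X.., (2,1):-1/OO./X../XX., (2,2):-1/OO./X../X.X
[OOX/X../X..] O move#3: (1,1):-1/OOX/XO./X..*, (1,2):-1/OOX/X.O/X.., (2,1):-1/OOX/X../XO., (2,2):-1/OOX/X../X.O
[OOX/XO./X..] X move#4: (1,2):+1/OOX/XOX/X..*, (2,1):-1/OOX/XO./XX., (2,2):-1/OOX/XO./X.X
[OOX/XOX/X..] O move#5: (2,1):-1/OOX/XOX/XO.*, (2,2):-1/OOX/XOX/X.O
[OOX/XOX/XO.] X move#6: (2,2):+1/OOX/XOX/XOX*
[OOX/XOX/XOX] end (terminal -1, O#7); searched O../X../X.. to 6

PV length from [O../X../X..]: 6 plies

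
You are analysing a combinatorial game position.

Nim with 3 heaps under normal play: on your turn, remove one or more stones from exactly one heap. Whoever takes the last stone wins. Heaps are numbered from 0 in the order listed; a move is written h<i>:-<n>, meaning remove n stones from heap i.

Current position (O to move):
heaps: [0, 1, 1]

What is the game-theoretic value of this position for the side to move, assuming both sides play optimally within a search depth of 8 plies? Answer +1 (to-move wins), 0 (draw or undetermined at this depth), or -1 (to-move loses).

p1 O@[(0,1,1)]: h1:-1[(0,0,1)]-1* h2:-1[(0,1,0)]-1
p2 X@[(0,0,1)]: h2:-1[(0,0,0)]+1*
p3 O@[(0,0,0)] terminal -1; root [(0,1,1)] d8

value((0,1,1), O) = -1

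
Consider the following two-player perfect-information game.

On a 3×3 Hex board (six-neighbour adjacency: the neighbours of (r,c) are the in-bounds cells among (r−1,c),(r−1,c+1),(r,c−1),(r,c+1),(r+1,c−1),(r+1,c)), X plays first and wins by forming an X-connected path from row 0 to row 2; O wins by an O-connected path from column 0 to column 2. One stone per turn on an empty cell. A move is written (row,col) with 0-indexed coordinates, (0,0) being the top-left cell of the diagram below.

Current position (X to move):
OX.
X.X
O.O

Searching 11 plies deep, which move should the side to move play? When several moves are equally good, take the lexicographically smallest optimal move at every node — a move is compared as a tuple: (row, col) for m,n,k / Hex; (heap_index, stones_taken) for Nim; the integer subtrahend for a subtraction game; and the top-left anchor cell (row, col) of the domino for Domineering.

[OX./X.X/O.O] X move#1: (0,2):-1/OXX/X.X/O.O, (1,1):-1/OX./XXX/O.O, (2,1):+1/OX./X.X/OXO*
[OX./X.X/OXO] O move#2: (0,2):-1/OXO/X.X/OXO*, (1,1):-1/OX./XOX/OXO
[OXO/X.X/OXO] X move#3: (1,1):+1/OXO/XXX/OXO*
[OXO/XXX/OXO] end (terminal -1, O#4); searched OX./X.X/O.O to 11

X's best at [OX./X.X/O.O]: (2,1)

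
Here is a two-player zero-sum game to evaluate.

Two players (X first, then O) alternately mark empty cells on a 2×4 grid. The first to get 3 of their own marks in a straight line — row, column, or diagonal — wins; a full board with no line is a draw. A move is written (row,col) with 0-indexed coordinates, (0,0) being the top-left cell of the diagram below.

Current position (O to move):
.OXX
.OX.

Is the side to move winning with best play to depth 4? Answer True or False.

O winning at [.OXX/.OX.]: False

[.OXX/.OX.] O move#1: (0,0):+0/OOXX/.OX.*, (1,0):+0/.OXX/OOX., (1,3):+0/.OXX/.OXO
[OOXX/.OX.] X move#2: (1,0):+0/OOXX/XOX.*, (1,3):+0/OOXX/.OXX
[OOXX/XOX.] O move#3: (1,3):+0/OOXX/XOXO*
[OOXX/XOXO] end (terminal +0, X#4); searched .OXX/.OX. to 4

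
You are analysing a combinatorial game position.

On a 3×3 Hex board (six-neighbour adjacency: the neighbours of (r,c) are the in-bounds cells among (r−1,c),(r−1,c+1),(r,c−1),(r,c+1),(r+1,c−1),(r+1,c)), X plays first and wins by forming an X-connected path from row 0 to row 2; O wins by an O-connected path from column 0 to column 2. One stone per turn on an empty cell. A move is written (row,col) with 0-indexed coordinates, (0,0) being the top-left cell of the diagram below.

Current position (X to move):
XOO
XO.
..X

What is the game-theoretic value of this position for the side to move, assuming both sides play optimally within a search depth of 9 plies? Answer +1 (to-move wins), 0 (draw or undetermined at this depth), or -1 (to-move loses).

value(XOO/XO./..X, X) = +1

ply 1, X at XOO/XO./..X | (1,2)=-1→XOO/XOX/..X; (2,0)=+1→XOO/XO./X.X*; (2,1)=-1→XOO/XO./.XX
ply 2: XOO/XO./X.X is terminal -1 (O); from XOO/XO./..X depth 9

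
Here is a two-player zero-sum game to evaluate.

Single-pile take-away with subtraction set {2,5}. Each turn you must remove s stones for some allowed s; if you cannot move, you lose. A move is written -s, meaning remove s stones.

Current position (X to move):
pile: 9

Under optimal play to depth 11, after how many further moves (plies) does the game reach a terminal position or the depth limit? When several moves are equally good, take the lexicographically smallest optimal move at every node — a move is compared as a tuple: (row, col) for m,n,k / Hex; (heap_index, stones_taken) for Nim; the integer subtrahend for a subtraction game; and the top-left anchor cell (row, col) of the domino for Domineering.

PV length from [9]: 3 plies

ply 1, X at 9 | -2=+1→7*; -5=+1→4
ply 2, O at 7 | -2=-1→5*; -5=-1→2
ply 3, X at 5 | -2=-1→3; -5=+1→0*
ply 4: 0 is terminal -1 (O); from 9 depth 11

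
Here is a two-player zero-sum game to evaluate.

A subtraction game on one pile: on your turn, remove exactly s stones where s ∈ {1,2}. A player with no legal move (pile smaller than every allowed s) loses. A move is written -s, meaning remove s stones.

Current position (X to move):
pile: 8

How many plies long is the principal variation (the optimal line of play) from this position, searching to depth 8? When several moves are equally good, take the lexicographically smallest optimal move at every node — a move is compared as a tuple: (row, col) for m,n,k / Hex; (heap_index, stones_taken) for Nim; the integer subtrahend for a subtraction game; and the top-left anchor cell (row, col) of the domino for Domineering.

PV length from [8]: 5 plies

ply 1, X at 8 | -1=-1→7; -2=+1→6*
ply 2, O at 6 | -1=-1→5*; -2=-1→4
ply 3, X at 5 | -1=-1→4; -2=+1→3*
ply 4, O at 3 | -1=-1→2*; -2=-1→1
ply 5, X at 2 | -1=-1→1; -2=+1→0*
ply 6: 0 is terminal -1 (O); from 8 depth 8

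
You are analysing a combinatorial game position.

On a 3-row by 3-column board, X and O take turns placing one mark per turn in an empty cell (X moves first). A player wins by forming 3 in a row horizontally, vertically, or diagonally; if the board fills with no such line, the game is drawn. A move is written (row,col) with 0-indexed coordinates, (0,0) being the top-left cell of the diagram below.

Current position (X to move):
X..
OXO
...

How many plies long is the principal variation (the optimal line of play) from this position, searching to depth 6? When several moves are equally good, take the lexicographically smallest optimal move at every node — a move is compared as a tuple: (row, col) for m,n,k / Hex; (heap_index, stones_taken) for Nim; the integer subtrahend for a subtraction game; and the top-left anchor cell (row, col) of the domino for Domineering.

PV length from [X../OXO/...]: 3 plies

[X../OXO/...] X move#1: (0,1):+1/XX./OXO/...*, (0,2):+1/X.X/OXO/..., (2,0):+1/X../OXO/X.., (2,1):+1/X../OXO/.X., (2,2):+1/X../OXO/..X
[XX./OXO/...] O move#2: (0,2):-1/XXO/OXO/...*, (2,0):-1/XX./OXO/O.., (2,1):-1/XX./OXO/.O., (2,2):-1/XX./OXO/..O
[XXO/OXO/...] X move#3: (2,0):-1/XXO/OXO/X.., (2,1):+1/XXO/OXO/.X.*, (2,2):+1/XXO/OXO/..X
[XXO/OXO/.X.] end (terminal -1, O#4); searched X../OXO/... to 6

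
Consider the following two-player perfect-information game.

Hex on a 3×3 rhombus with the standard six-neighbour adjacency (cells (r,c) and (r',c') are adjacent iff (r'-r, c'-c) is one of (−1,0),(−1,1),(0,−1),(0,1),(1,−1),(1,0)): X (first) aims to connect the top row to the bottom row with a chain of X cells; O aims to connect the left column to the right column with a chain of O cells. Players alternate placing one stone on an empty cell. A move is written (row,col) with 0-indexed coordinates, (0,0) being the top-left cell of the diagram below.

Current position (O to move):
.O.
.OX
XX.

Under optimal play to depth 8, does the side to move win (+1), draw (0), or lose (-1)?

p1 O@[.O./.OX/XX.]: (0,0)[OO./.OX/XX.]-1 (0,2)[.OO/.OX/XX.]+1* (1,0)[.O./OOX/XX.]-1 (2,2)[.O./.OX/XXO]-1
p2 X@[.OO/.OX/XX.]: (0,0)[XOO/.OX/XX.]-1* (1,0)[.OO/XOX/XX.]-1 (2,2)[.OO/.OX/XXX]-1
p3 O@[XOO/.OX/XX.]: (1,0)[XOO/OOX/XX.]+1* (2,2)[XOO/.OX/XXO]-1
p4 X@[XOO/OOX/XX.] terminal -1; root [.O./.OX/XX.] d8

value(.O./.OX/XX., O) = +1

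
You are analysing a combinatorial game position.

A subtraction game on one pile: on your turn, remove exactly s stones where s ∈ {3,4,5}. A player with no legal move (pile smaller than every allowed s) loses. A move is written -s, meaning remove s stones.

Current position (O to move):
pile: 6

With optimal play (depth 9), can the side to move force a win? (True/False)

[6] O move#1: -3:-1/3, -4:+1/2*, -5:+1/1
[2] end (terminal -1, X#2); searched 6 to 9

O winning at [6]: True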